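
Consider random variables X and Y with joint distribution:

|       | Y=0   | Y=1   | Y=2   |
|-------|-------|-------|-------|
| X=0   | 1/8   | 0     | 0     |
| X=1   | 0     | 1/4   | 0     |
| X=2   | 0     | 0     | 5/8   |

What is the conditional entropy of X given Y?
Marginal P(Y) (column sums):
  P(Y=0) = 1/8 + 0 + 0 = 1/8
  P(Y=1) = 0 + 1/4 + 0 = 1/4
  P(Y=2) = 0 + 0 + 5/8 = 5/8

H(X|Y) = -Σ P(X,Y)·log₂ P(X|Y), where P(X|Y) = P(X,Y) / P(Y)
  (cells with P(X,Y) = 0 contribute 0)
  (X=0,Y=0): P(X|Y) = (1/8)/(1/8) = 1;  -(1/8)·log₂(1) = 0.0000
  (X=1,Y=1): P(X|Y) = (1/4)/(1/4) = 1;  -(1/4)·log₂(1) = 0.0000
  (X=2,Y=2): P(X|Y) = (5/8)/(5/8) = 1;  -(5/8)·log₂(1) = 0.0000
H(X|Y) = 0.0000 + 0.0000 + 0.0000
  = 0.0000 bits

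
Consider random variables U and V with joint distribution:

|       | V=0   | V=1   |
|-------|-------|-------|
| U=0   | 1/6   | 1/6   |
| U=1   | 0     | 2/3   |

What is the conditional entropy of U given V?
Marginal P(V) (column sums):
  P(V=0) = 1/6 + 0 = 1/6
  P(V=1) = 1/6 + 2/3 = 5/6

H(U|V) = -Σ P(U,V)·log₂ P(U|V), where P(U|V) = P(U,V) / P(V)
  (cells with P(U,V) = 0 contribute 0)
  (U=0,V=0): P(U|V) = (1/6)/(1/6) = 1;  -(1/6)·log₂(1) = 0.0000
  (U=0,V=1): P(U|V) = (1/6)/(5/6) = 1/5;  -(1/6)·log₂(1/5) = 0.3870
  (U=1,V=1): P(U|V) = (2/3)/(5/6) = 4/5;  -(2/3)·log₂(4/5) = 0.2146
H(U|V) = 0.0000 + 0.3870 + 0.2146
  = 0.6016 bits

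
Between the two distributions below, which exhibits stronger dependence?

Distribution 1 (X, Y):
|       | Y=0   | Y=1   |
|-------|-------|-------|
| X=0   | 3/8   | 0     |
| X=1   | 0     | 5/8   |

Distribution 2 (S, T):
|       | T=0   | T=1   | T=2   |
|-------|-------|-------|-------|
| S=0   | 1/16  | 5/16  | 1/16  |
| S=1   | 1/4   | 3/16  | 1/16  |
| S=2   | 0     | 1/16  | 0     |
Distribution 1 (X, Y):
Marginal P(X) (row sums):
  P(X=0) = 3/8 + 0 = 3/8
  P(X=1) = 0 + 5/8 = 5/8
Marginal P(Y) (column sums):
  P(Y=0) = 3/8 + 0 = 3/8
  P(Y=1) = 0 + 5/8 = 5/8

H(X) = -[(3/8)·log₂(3/8) + (5/8)·log₂(5/8)]
  = 0.5306 + 0.4238
  = 0.9544 bits
H(Y) = -[(3/8)·log₂(3/8) + (5/8)·log₂(5/8)]
  = 0.5306 + 0.4238
  = 0.9544 bits
H(X,Y) = -[(3/8)·log₂(3/8) + (5/8)·log₂(5/8)]
  = 0.5306 + 0.4238
  = 0.9544 bits

I(X;Y) = H(X) + H(Y) - H(X,Y)
  = 0.9544 + 0.9544 - 0.9544
  = 0.9544 bits

Distribution 2 (S, T):
Marginal P(S) (row sums):
  P(S=0) = 1/16 + 5/16 + 1/16 = 7/16
  P(S=1) = 1/4 + 3/16 + 1/16 = 1/2
  P(S=2) = 0 + 1/16 + 0 = 1/16
Marginal P(T) (column sums):
  P(T=0) = 1/16 + 1/4 + 0 = 5/16
  P(T=1) = 5/16 + 3/16 + 1/16 = 9/16
  P(T=2) = 1/16 + 1/16 + 0 = 1/8

H(S) = -[(7/16)·log₂(7/16) + (1/2)·log₂(1/2) + (1/16)·log₂(1/16)]
  = 0.5218 + 0.5000 + 0.2500
  = 1.2718 bits
H(T) = -[(5/16)·log₂(5/16) + (9/16)·log₂(9/16) + (1/8)·log₂(1/8)]
  = 0.5244 + 0.4669 + 0.3750
  = 1.3663 bits
H(S,T) = -[(1/16)·log₂(1/16) + (5/16)·log₂(5/16) + (1/16)·log₂(1/16) + (1/4)·log₂(1/4) + (3/16)·log₂(3/16) + (1/16)·log₂(1/16) + (1/16)·log₂(1/16)]
  = 0.2500 + 0.5244 + 0.2500 + 0.5000 + 0.4528 + 0.2500 + 0.2500
  = 2.4772 bits

I(S;T) = H(S) + H(T) - H(S,T)
  = 1.2718 + 1.3663 - 2.4772
  = 0.1609 bits

I(X;Y) = 0.9544 bits > I(S;T) = 0.1609 bits, so (X, Y) has the higher mutual information (stronger dependence).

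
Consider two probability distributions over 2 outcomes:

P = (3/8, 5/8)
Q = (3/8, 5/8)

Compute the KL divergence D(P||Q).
D(P||Q) = Σ P(i) log₂(P(i)/Q(i))
  i=0: (3/8) × log₂((3/8)/(3/8)) = (3/8) × log₂(1) = 0.0000
  i=1: (5/8) × log₂((5/8)/(5/8)) = (5/8) × log₂(1) = 0.0000
D(P||Q) = 0.0000 + 0.0000
  = 0.0000 bits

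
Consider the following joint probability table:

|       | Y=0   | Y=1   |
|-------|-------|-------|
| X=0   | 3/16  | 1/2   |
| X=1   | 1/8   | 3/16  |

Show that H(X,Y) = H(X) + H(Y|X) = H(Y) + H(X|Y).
Marginal P(X) (row sums):
  P(X=0) = 3/16 + 1/2 = 11/16
  P(X=1) = 1/8 + 3/16 = 5/16
Marginal P(Y) (column sums):
  P(Y=0) = 3/16 + 1/8 = 5/16
  P(Y=1) = 1/2 + 3/16 = 11/16

Decomposition 1: H(X) + H(Y|X)
H(X) = -[(11/16)·log₂(11/16) + (5/16)·log₂(5/16)]
  = 0.3716 + 0.5244
  = 0.8960 bits
H(Y|X) = -Σ P(X,Y)·log₂ P(Y|X), where P(Y|X) = P(X,Y) / P(X)
  (X=0,Y=0): P(Y|X) = (3/16)/(11/16) = 3/11;  -(3/16)·log₂(3/11) = 0.3515
  (X=0,Y=1): P(Y|X) = (1/2)/(11/16) = 8/11;  -(1/2)·log₂(8/11) = 0.2297
  (X=1,Y=0): P(Y|X) = (1/8)/(5/16) = 2/5;  -(1/8)·log₂(2/5) = 0.1652
  (X=1,Y=1): P(Y|X) = (3/16)/(5/16) = 3/5;  -(3/16)·log₂(3/5) = 0.1382
H(Y|X) = 0.3515 + 0.2297 + 0.1652 + 0.1382
  = 0.8846 bits
H(X) + H(Y|X) = 0.8960 + 0.8846 = 1.7806 bits

Decomposition 2: H(Y) + H(X|Y)
H(Y) = -[(5/16)·log₂(5/16) + (11/16)·log₂(11/16)]
  = 0.5244 + 0.3716
  = 0.8960 bits
H(X|Y) = -Σ P(X,Y)·log₂ P(X|Y), where P(X|Y) = P(X,Y) / P(Y)
  (X=0,Y=0): P(X|Y) = (3/16)/(5/16) = 3/5;  -(3/16)·log₂(3/5) = 0.1382
  (X=0,Y=1): P(X|Y) = (1/2)/(11/16) = 8/11;  -(1/2)·log₂(8/11) = 0.2297
  (X=1,Y=0): P(X|Y) = (1/8)/(5/16) = 2/5;  -(1/8)·log₂(2/5) = 0.1652
  (X=1,Y=1): P(X|Y) = (3/16)/(11/16) = 3/11;  -(3/16)·log₂(3/11) = 0.3515
H(X|Y) = 0.1382 + 0.2297 + 0.1652 + 0.3515
  = 0.8846 bits
H(Y) + H(X|Y) = 0.8960 + 0.8846 = 1.7806 bits

Direct computation of the joint entropy:
H(X,Y) = -[(3/16)·log₂(3/16) + (1/2)·log₂(1/2) + (1/8)·log₂(1/8) + (3/16)·log₂(3/16)]
  = 0.4528 + 0.5000 + 0.3750 + 0.4528
  = 1.7806 bits

All three agree: H(X,Y) = 1.7806 bits ✓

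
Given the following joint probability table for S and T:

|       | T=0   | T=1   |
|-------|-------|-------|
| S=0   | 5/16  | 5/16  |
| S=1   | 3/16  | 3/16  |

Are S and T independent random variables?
Marginal P(S) (row sums):
  P(S=0) = 5/16 + 5/16 = 5/8
  P(S=1) = 3/16 + 3/16 = 3/8
Marginal P(T) (column sums):
  P(T=0) = 5/16 + 3/16 = 1/2
  P(T=1) = 5/16 + 3/16 = 1/2

S and T are independent iff P(S=i,T=j) = P(S=i)·P(T=j) for every cell.
  P(S=0)·P(T=0) = 5/8 × 1/2 = 5/16 = P(S=0,T=0) ✓
  P(S=0)·P(T=1) = 5/8 × 1/2 = 5/16 = P(S=0,T=1) ✓
  P(S=1)·P(T=0) = 3/8 × 1/2 = 3/16 = P(S=1,T=0) ✓
  P(S=1)·P(T=1) = 3/8 × 1/2 = 3/16 = P(S=1,T=1) ✓

Yes, S and T are independent: every cell factors, so I(S;T) = 0 bits.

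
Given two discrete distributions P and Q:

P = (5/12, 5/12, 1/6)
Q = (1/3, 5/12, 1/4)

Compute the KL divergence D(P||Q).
D(P||Q) = Σ P(i) log₂(P(i)/Q(i))
  i=0: (5/12) × log₂((5/12)/(1/3)) = (5/12) × log₂(5/4) = 0.1341
  i=1: (5/12) × log₂((5/12)/(5/12)) = (5/12) × log₂(1) = 0.0000
  i=2: (1/6) × log₂((1/6)/(1/4)) = (1/6) × log₂(2/3) = -0.0975
D(P||Q) = 0.1341 + 0.0000 - 0.0975
  = 0.0366 bits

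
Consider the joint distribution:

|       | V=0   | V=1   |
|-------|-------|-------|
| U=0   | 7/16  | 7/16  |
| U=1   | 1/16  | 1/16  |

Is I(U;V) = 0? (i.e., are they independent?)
Marginal P(U) (row sums):
  P(U=0) = 7/16 + 7/16 = 7/8
  P(U=1) = 1/16 + 1/16 = 1/8
Marginal P(V) (column sums):
  P(V=0) = 7/16 + 1/16 = 1/2
  P(V=1) = 7/16 + 1/16 = 1/2

U and V are independent iff P(U=i,V=j) = P(U=i)·P(V=j) for every cell.
  P(U=0)·P(V=0) = 7/8 × 1/2 = 7/16 = P(U=0,V=0) ✓
  P(U=0)·P(V=1) = 7/8 × 1/2 = 7/16 = P(U=0,V=1) ✓
  P(U=1)·P(V=0) = 1/8 × 1/2 = 1/16 = P(U=1,V=0) ✓
  P(U=1)·P(V=1) = 1/8 × 1/2 = 1/16 = P(U=1,V=1) ✓

Yes, U and V are independent: every cell factors, so I(U;V) = 0 bits.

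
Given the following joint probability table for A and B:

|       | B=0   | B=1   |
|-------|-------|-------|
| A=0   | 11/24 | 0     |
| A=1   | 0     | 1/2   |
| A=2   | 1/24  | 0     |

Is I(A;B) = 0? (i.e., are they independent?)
Marginal P(A) (row sums):
  P(A=0) = 11/24 + 0 = 11/24
  P(A=1) = 0 + 1/2 = 1/2
  P(A=2) = 1/24 + 0 = 1/24
Marginal P(B) (column sums):
  P(B=0) = 11/24 + 0 + 1/24 = 1/2
  P(B=1) = 0 + 1/2 + 0 = 1/2

A and B are independent iff P(A=i,B=j) = P(A=i)·P(B=j) for every cell.
  P(A=0)·P(B=0) = 11/24 × 1/2 = 11/48, but P(A=0,B=0) = 11/24 ✗

No, A and B are not independent. Quantitatively, I(A;B) > 0:

H(A) = -[(11/24)·log₂(11/24) + (1/2)·log₂(1/2) + (1/24)·log₂(1/24)]
  = 0.5159 + 0.5000 + 0.1910
  = 1.2069 bits
H(B) = -[(1/2)·log₂(1/2) + (1/2)·log₂(1/2)]
  = 0.5000 + 0.5000
  = 1.0000 bits
H(A,B) = -[(11/24)·log₂(11/24) + (1/2)·log₂(1/2) + (1/24)·log₂(1/24)]
  = 0.5159 + 0.5000 + 0.1910
  = 1.2069 bits
I(A;B) = H(A) + H(B) - H(A,B) = 1.2069 + 1.0000 - 1.2069 = 1.0000 bits > 0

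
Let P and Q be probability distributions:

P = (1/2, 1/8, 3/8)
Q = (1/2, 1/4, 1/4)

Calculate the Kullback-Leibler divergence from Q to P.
D(P||Q) = Σ P(i) log₂(P(i)/Q(i))
  i=0: (1/2) × log₂((1/2)/(1/2)) = (1/2) × log₂(1) = 0.0000
  i=1: (1/8) × log₂((1/8)/(1/4)) = (1/8) × log₂(1/2) = -0.1250
  i=2: (3/8) × log₂((3/8)/(1/4)) = (3/8) × log₂(3/2) = 0.2194
D(P||Q) = 0.0000 - 0.1250 + 0.2194
  = 0.0944 bits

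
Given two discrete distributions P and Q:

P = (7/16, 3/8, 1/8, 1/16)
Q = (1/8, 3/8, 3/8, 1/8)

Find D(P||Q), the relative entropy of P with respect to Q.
D(P||Q) = Σ P(i) log₂(P(i)/Q(i))
  i=0: (7/16) × log₂((7/16)/(1/8)) = (7/16) × log₂(7/2) = 0.7907
  i=1: (3/8) × log₂((3/8)/(3/8)) = (3/8) × log₂(1) = 0.0000
  i=2: (1/8) × log₂((1/8)/(3/8)) = (1/8) × log₂(1/3) = -0.1981
  i=3: (1/16) × log₂((1/16)/(1/8)) = (1/16) × log₂(1/2) = -0.0625
D(P||Q) = 0.7907 + 0.0000 - 0.1981 - 0.0625
  = 0.5301 bits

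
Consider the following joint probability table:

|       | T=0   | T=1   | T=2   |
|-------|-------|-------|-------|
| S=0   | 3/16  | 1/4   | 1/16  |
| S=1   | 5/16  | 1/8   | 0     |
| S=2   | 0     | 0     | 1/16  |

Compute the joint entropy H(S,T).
H(S,T) = -Σ P(S,T) log₂ P(S,T), summed over the non-zero cells:
H(S,T) = -[(3/16)·log₂(3/16) + (1/4)·log₂(1/4) + (1/16)·log₂(1/16) + (5/16)·log₂(5/16) + (1/8)·log₂(1/8) + (1/16)·log₂(1/16)]
  = 0.4528 + 0.5000 + 0.2500 + 0.5244 + 0.3750 + 0.2500
  = 2.3522 bits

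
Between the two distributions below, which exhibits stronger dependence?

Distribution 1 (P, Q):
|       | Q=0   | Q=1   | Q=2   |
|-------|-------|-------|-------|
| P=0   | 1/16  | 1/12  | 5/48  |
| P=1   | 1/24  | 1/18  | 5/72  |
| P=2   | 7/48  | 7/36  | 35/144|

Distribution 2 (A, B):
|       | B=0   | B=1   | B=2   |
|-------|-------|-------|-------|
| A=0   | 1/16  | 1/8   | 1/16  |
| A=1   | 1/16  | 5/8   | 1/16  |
Distribution 1 (P, Q):
Marginal P(P) (row sums):
  P(P=0) = 1/16 + 1/12 + 5/48 = 1/4
  P(P=1) = 1/24 + 1/18 + 5/72 = 1/6
  P(P=2) = 7/48 + 7/36 + 35/144 = 7/12
Marginal P(Q) (column sums):
  P(Q=0) = 1/16 + 1/24 + 7/48 = 1/4
  P(Q=1) = 1/12 + 1/18 + 7/36 = 1/3
  P(Q=2) = 5/48 + 5/72 + 35/144 = 5/12

H(P) = -[(1/4)·log₂(1/4) + (1/6)·log₂(1/6) + (7/12)·log₂(7/12)]
  = 0.5000 + 0.4308 + 0.4536
  = 1.3844 bits
H(Q) = -[(1/4)·log₂(1/4) + (1/3)·log₂(1/3) + (5/12)·log₂(5/12)]
  = 0.5000 + 0.5283 + 0.5263
  = 1.5546 bits
H(P,Q) = -[(1/16)·log₂(1/16) + (1/12)·log₂(1/12) + (5/48)·log₂(5/48) + (1/24)·log₂(1/24) + (1/18)·log₂(1/18) + (5/72)·log₂(5/72) + (7/48)·log₂(7/48) + (7/36)·log₂(7/36) + (35/144)·log₂(35/144)]
  = 0.2500 + 0.2987 + 0.3399 + 0.1910 + 0.2317 + 0.2672 + 0.4051 + 0.4594 + 0.4960
  = 2.9390 bits

I(P;Q) = H(P) + H(Q) - H(P,Q)
  = 1.3844 + 1.5546 - 2.9390
  = 0.0000 bits

Distribution 2 (A, B):
Marginal P(A) (row sums):
  P(A=0) = 1/16 + 1/8 + 1/16 = 1/4
  P(A=1) = 1/16 + 5/8 + 1/16 = 3/4
Marginal P(B) (column sums):
  P(B=0) = 1/16 + 1/16 = 1/8
  P(B=1) = 1/8 + 5/8 = 3/4
  P(B=2) = 1/16 + 1/16 = 1/8

H(A) = -[(1/4)·log₂(1/4) + (3/4)·log₂(3/4)]
  = 0.5000 + 0.3113
  = 0.8113 bits
H(B) = -[(1/8)·log₂(1/8) + (3/4)·log₂(3/4) + (1/8)·log₂(1/8)]
  = 0.3750 + 0.3113 + 0.3750
  = 1.0613 bits
H(A,B) = -[(1/16)·log₂(1/16) + (1/8)·log₂(1/8) + (1/16)·log₂(1/16) + (1/16)·log₂(1/16) + (5/8)·log₂(5/8) + (1/16)·log₂(1/16)]
  = 0.2500 + 0.3750 + 0.2500 + 0.2500 + 0.4238 + 0.2500
  = 1.7988 bits

I(A;B) = H(A) + H(B) - H(A,B)
  = 0.8113 + 1.0613 - 1.7988
  = 0.0738 bits

I(A;B) = 0.0738 bits > I(P;Q) = 0.0000 bits, so (A, B) has the higher mutual information (stronger dependence).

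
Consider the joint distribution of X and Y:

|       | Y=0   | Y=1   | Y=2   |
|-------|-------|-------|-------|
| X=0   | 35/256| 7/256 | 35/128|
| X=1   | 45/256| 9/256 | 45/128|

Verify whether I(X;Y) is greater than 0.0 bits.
Marginal P(X) (row sums):
  P(X=0) = 35/256 + 7/256 + 35/128 = 7/16
  P(X=1) = 45/256 + 9/256 + 45/128 = 9/16
Marginal P(Y) (column sums):
  P(Y=0) = 35/256 + 45/256 = 5/16
  P(Y=1) = 7/256 + 9/256 = 1/16
  P(Y=2) = 35/128 + 45/128 = 5/8

H(X) = -[(7/16)·log₂(7/16) + (9/16)·log₂(9/16)]
  = 0.5218 + 0.4669
  = 0.9887 bits
H(Y) = -[(5/16)·log₂(5/16) + (1/16)·log₂(1/16) + (5/8)·log₂(5/8)]
  = 0.5244 + 0.2500 + 0.4238
  = 1.1982 bits
H(X,Y) = -[(35/256)·log₂(35/256) + (7/256)·log₂(7/256) + (35/128)·log₂(35/128) + (45/256)·log₂(45/256) + (9/256)·log₂(9/256) + (45/128)·log₂(45/128)]
  = 0.3925 + 0.1420 + 0.5115 + 0.4409 + 0.1698 + 0.5302
  = 2.1869 bits

I(X;Y) = H(X) + H(Y) - H(X,Y)
  = 0.9887 + 1.1982 - 2.1869
  = 0.0000 bits

No. I(X;Y) = 0.0000 bits, which is ≤ 0.0 bits.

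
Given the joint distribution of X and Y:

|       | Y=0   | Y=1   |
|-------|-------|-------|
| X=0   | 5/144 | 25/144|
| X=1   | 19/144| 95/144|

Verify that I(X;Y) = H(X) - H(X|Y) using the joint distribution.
Left side, from I(X;Y) = H(X) + H(Y) - H(X,Y):
Marginal P(X) (row sums):
  P(X=0) = 5/144 + 25/144 = 5/24
  P(X=1) = 19/144 + 95/144 = 19/24
Marginal P(Y) (column sums):
  P(Y=0) = 5/144 + 19/144 = 1/6
  P(Y=1) = 25/144 + 95/144 = 5/6

H(X) = -[(5/24)·log₂(5/24) + (19/24)·log₂(19/24)]
  = 0.4715 + 0.2668
  = 0.7383 bits
H(Y) = -[(1/6)·log₂(1/6) + (5/6)·log₂(5/6)]
  = 0.4308 + 0.2192
  = 0.6500 bits
H(X,Y) = -[(5/144)·log₂(5/144) + (25/144)·log₂(25/144) + (19/144)·log₂(19/144) + (95/144)·log₂(95/144)]
  = 0.1683 + 0.4386 + 0.3855 + 0.3959
  = 1.3883 bits

I(X;Y) = H(X) + H(Y) - H(X,Y)
  = 0.7383 + 0.6500 - 1.3883
  = 0.0000 bits

Right side, with H(X|Y) computed directly from the conditional probabilities:
H(X|Y) = -Σ P(X,Y)·log₂ P(X|Y), where P(X|Y) = P(X,Y) / P(Y)
  (X=0,Y=0): P(X|Y) = (5/144)/(1/6) = 5/24;  -(5/144)·log₂(5/24) = 0.0786
  (X=0,Y=1): P(X|Y) = (25/144)/(5/6) = 5/24;  -(25/144)·log₂(5/24) = 0.3929
  (X=1,Y=0): P(X|Y) = (19/144)/(1/6) = 19/24;  -(19/144)·log₂(19/24) = 0.0445
  (X=1,Y=1): P(X|Y) = (95/144)/(5/6) = 19/24;  -(95/144)·log₂(19/24) = 0.2223
H(X|Y) = 0.0786 + 0.3929 + 0.0445 + 0.2223
  = 0.7383 bits
H(X) - H(X|Y) = 0.7383 - 0.7383 = 0.0000 bits

Both sides equal 0.0000 bits, so I(X;Y) = H(X) - H(X|Y) ✓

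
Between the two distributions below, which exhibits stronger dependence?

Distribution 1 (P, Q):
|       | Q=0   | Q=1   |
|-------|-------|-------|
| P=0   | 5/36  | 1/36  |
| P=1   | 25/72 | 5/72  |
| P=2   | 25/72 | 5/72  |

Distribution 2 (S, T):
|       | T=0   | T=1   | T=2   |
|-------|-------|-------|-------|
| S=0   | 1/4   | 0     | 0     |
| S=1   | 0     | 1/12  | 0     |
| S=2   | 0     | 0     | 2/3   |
Distribution 1 (P, Q):
Marginal P(P) (row sums):
  P(P=0) = 5/36 + 1/36 = 1/6
  P(P=1) = 25/72 + 5/72 = 5/12
  P(P=2) = 25/72 + 5/72 = 5/12
Marginal P(Q) (column sums):
  P(Q=0) = 5/36 + 25/72 + 25/72 = 5/6
  P(Q=1) = 1/36 + 5/72 + 5/72 = 1/6

H(P) = -[(1/6)·log₂(1/6) + (5/12)·log₂(5/12) + (5/12)·log₂(5/12)]
  = 0.4308 + 0.5263 + 0.5263
  = 1.4834 bits
H(Q) = -[(5/6)·log₂(5/6) + (1/6)·log₂(1/6)]
  = 0.2192 + 0.4308
  = 0.6500 bits
H(P,Q) = -[(5/36)·log₂(5/36) + (1/36)·log₂(1/36) + (25/72)·log₂(25/72) + (5/72)·log₂(5/72) + (25/72)·log₂(25/72) + (5/72)·log₂(5/72)]
  = 0.3956 + 0.1436 + 0.5299 + 0.2672 + 0.5299 + 0.2672
  = 2.1334 bits

I(P;Q) = H(P) + H(Q) - H(P,Q)
  = 1.4834 + 0.6500 - 2.1334
  = 0.0000 bits

Distribution 2 (S, T):
Marginal P(S) (row sums):
  P(S=0) = 1/4 + 0 + 0 = 1/4
  P(S=1) = 0 + 1/12 + 0 = 1/12
  P(S=2) = 0 + 0 + 2/3 = 2/3
Marginal P(T) (column sums):
  P(T=0) = 1/4 + 0 + 0 = 1/4
  P(T=1) = 0 + 1/12 + 0 = 1/12
  P(T=2) = 0 + 0 + 2/3 = 2/3

H(S) = -[(1/4)·log₂(1/4) + (1/12)·log₂(1/12) + (2/3)·log₂(2/3)]
  = 0.5000 + 0.2987 + 0.3900
  = 1.1887 bits
H(T) = -[(1/4)·log₂(1/4) + (1/12)·log₂(1/12) + (2/3)·log₂(2/3)]
  = 0.5000 + 0.2987 + 0.3900
  = 1.1887 bits
H(S,T) = -[(1/4)·log₂(1/4) + (1/12)·log₂(1/12) + (2/3)·log₂(2/3)]
  = 0.5000 + 0.2987 + 0.3900
  = 1.1887 bits

I(S;T) = H(S) + H(T) - H(S,T)
  = 1.1887 + 1.1887 - 1.1887
  = 1.1887 bits

I(S;T) = 1.1887 bits > I(P;Q) = 0.0000 bits, so (S, T) has the higher mutual information (stronger dependence).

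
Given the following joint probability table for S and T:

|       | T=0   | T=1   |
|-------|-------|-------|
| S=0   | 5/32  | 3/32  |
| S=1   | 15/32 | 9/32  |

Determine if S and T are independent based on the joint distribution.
Marginal P(S) (row sums):
  P(S=0) = 5/32 + 3/32 = 1/4
  P(S=1) = 15/32 + 9/32 = 3/4
Marginal P(T) (column sums):
  P(T=0) = 5/32 + 15/32 = 5/8
  P(T=1) = 3/32 + 9/32 = 3/8

S and T are independent iff P(S=i,T=j) = P(S=i)·P(T=j) for every cell.
  P(S=0)·P(T=0) = 1/4 × 5/8 = 5/32 = P(S=0,T=0) ✓
  P(S=0)·P(T=1) = 1/4 × 3/8 = 3/32 = P(S=0,T=1) ✓
  P(S=1)·P(T=0) = 3/4 × 5/8 = 15/32 = P(S=1,T=0) ✓
  P(S=1)·P(T=1) = 3/4 × 3/8 = 9/32 = P(S=1,T=1) ✓

Yes, S and T are independent: every cell factors, so I(S;T) = 0 bits.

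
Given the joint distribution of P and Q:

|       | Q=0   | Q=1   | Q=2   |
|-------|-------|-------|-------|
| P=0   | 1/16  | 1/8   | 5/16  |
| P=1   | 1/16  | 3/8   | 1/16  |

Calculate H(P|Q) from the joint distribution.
Marginal P(Q) (column sums):
  P(Q=0) = 1/16 + 1/16 = 1/8
  P(Q=1) = 1/8 + 3/8 = 1/2
  P(Q=2) = 5/16 + 1/16 = 3/8

H(P|Q) = -Σ P(P,Q)·log₂ P(P|Q), where P(P|Q) = P(P,Q) / P(Q)
  (P=0,Q=0): P(P|Q) = (1/16)/(1/8) = 1/2;  -(1/16)·log₂(1/2) = 0.0625
  (P=0,Q=1): P(P|Q) = (1/8)/(1/2) = 1/4;  -(1/8)·log₂(1/4) = 0.2500
  (P=0,Q=2): P(P|Q) = (5/16)/(3/8) = 5/6;  -(5/16)·log₂(5/6) = 0.0822
  (P=1,Q=0): P(P|Q) = (1/16)/(1/8) = 1/2;  -(1/16)·log₂(1/2) = 0.0625
  (P=1,Q=1): P(P|Q) = (3/8)/(1/2) = 3/4;  -(3/8)·log₂(3/4) = 0.1556
  (P=1,Q=2): P(P|Q) = (1/16)/(3/8) = 1/6;  -(1/16)·log₂(1/6) = 0.1616
H(P|Q) = 0.0625 + 0.2500 + 0.0822 + 0.0625 + 0.1556 + 0.1616
  = 0.7744 bits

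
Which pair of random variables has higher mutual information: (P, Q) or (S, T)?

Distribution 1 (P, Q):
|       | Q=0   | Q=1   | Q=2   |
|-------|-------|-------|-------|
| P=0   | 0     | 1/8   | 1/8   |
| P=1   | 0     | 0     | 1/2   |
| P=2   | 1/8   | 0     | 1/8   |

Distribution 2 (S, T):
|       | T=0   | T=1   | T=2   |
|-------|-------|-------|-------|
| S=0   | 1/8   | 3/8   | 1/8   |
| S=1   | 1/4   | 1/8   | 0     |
Distribution 1 (P, Q):
Marginal P(P) (row sums):
  P(P=0) = 0 + 1/8 + 1/8 = 1/4
  P(P=1) = 0 + 0 + 1/2 = 1/2
  P(P=2) = 1/8 + 0 + 1/8 = 1/4
Marginal P(Q) (column sums):
  P(Q=0) = 0 + 0 + 1/8 = 1/8
  P(Q=1) = 1/8 + 0 + 0 = 1/8
  P(Q=2) = 1/8 + 1/2 + 1/8 = 3/4

H(P) = -[(1/4)·log₂(1/4) + (1/2)·log₂(1/2) + (1/4)·log₂(1/4)]
  = 0.5000 + 0.5000 + 0.5000
  = 1.5000 bits
H(Q) = -[(1/8)·log₂(1/8) + (1/8)·log₂(1/8) + (3/4)·log₂(3/4)]
  = 0.3750 + 0.3750 + 0.3113
  = 1.0613 bits
H(P,Q) = -[(1/8)·log₂(1/8) + (1/8)·log₂(1/8) + (1/2)·log₂(1/2) + (1/8)·log₂(1/8) + (1/8)·log₂(1/8)]
  = 0.3750 + 0.3750 + 0.5000 + 0.3750 + 0.3750
  = 2.0000 bits

I(P;Q) = H(P) + H(Q) - H(P,Q)
  = 1.5000 + 1.0613 - 2.0000
  = 0.5613 bits

Distribution 2 (S, T):
Marginal P(S) (row sums):
  P(S=0) = 1/8 + 3/8 + 1/8 = 5/8
  P(S=1) = 1/4 + 1/8 + 0 = 3/8
Marginal P(T) (column sums):
  P(T=0) = 1/8 + 1/4 = 3/8
  P(T=1) = 3/8 + 1/8 = 1/2
  P(T=2) = 1/8 + 0 = 1/8

H(S) = -[(5/8)·log₂(5/8) + (3/8)·log₂(3/8)]
  = 0.4238 + 0.5306
  = 0.9544 bits
H(T) = -[(3/8)·log₂(3/8) + (1/2)·log₂(1/2) + (1/8)·log₂(1/8)]
  = 0.5306 + 0.5000 + 0.3750
  = 1.4056 bits
H(S,T) = -[(1/8)·log₂(1/8) + (3/8)·log₂(3/8) + (1/8)·log₂(1/8) + (1/4)·log₂(1/4) + (1/8)·log₂(1/8)]
  = 0.3750 + 0.5306 + 0.3750 + 0.5000 + 0.3750
  = 2.1556 bits

I(S;T) = H(S) + H(T) - H(S,T)
  = 0.9544 + 1.4056 - 2.1556
  = 0.2044 bits

I(P;Q) = 0.5613 bits > I(S;T) = 0.2044 bits, so (P, Q) has the higher mutual information (stronger dependence).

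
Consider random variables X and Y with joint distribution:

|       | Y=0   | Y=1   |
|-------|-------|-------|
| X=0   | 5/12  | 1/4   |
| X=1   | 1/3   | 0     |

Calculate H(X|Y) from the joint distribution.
Marginal P(Y) (column sums):
  P(Y=0) = 5/12 + 1/3 = 3/4
  P(Y=1) = 1/4 + 0 = 1/4

H(X|Y) = -Σ P(X,Y)·log₂ P(X|Y), where P(X|Y) = P(X,Y) / P(Y)
  (cells with P(X,Y) = 0 contribute 0)
  (X=0,Y=0): P(X|Y) = (5/12)/(3/4) = 5/9;  -(5/12)·log₂(5/9) = 0.3533
  (X=0,Y=1): P(X|Y) = (1/4)/(1/4) = 1;  -(1/4)·log₂(1) = 0.0000
  (X=1,Y=0): P(X|Y) = (1/3)/(3/4) = 4/9;  -(1/3)·log₂(4/9) = 0.3900
H(X|Y) = 0.3533 + 0.0000 + 0.3900
  = 0.7433 bits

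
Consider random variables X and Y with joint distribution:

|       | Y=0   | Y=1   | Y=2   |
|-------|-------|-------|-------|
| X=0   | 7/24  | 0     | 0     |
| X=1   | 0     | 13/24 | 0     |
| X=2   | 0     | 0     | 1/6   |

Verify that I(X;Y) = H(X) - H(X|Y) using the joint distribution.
Left side, from I(X;Y) = H(X) + H(Y) - H(X,Y):
Marginal P(X) (row sums):
  P(X=0) = 7/24 + 0 + 0 = 7/24
  P(X=1) = 0 + 13/24 + 0 = 13/24
  P(X=2) = 0 + 0 + 1/6 = 1/6
Marginal P(Y) (column sums):
  P(Y=0) = 7/24 + 0 + 0 = 7/24
  P(Y=1) = 0 + 13/24 + 0 = 13/24
  P(Y=2) = 0 + 0 + 1/6 = 1/6

H(X) = -[(7/24)·log₂(7/24) + (13/24)·log₂(13/24) + (1/6)·log₂(1/6)]
  = 0.5185 + 0.4791 + 0.4308
  = 1.4284 bits
H(Y) = -[(7/24)·log₂(7/24) + (13/24)·log₂(13/24) + (1/6)·log₂(1/6)]
  = 0.5185 + 0.4791 + 0.4308
  = 1.4284 bits
H(X,Y) = -[(7/24)·log₂(7/24) + (13/24)·log₂(13/24) + (1/6)·log₂(1/6)]
  = 0.5185 + 0.4791 + 0.4308
  = 1.4284 bits

I(X;Y) = H(X) + H(Y) - H(X,Y)
  = 1.4284 + 1.4284 - 1.4284
  = 1.4284 bits

Right side, with H(X|Y) computed directly from the conditional probabilities:
H(X|Y) = -Σ P(X,Y)·log₂ P(X|Y), where P(X|Y) = P(X,Y) / P(Y)
  (cells with P(X,Y) = 0 contribute 0)
  (X=0,Y=0): P(X|Y) = (7/24)/(7/24) = 1;  -(7/24)·log₂(1) = 0.0000
  (X=1,Y=1): P(X|Y) = (13/24)/(13/24) = 1;  -(13/24)·log₂(1) = 0.0000
  (X=2,Y=2): P(X|Y) = (1/6)/(1/6) = 1;  -(1/6)·log₂(1) = 0.0000
H(X|Y) = 0.0000 + 0.0000 + 0.0000
  = 0.0000 bits
H(X) - H(X|Y) = 1.4284 - 0.0000 = 1.4284 bits

Both sides equal 1.4284 bits, so I(X;Y) = H(X) - H(X|Y) ✓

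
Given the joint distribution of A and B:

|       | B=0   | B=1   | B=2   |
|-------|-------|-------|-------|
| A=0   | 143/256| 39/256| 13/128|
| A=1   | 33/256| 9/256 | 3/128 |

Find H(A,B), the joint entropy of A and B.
H(A,B) = -Σ P(A,B) log₂ P(A,B), summed over the non-zero cells:
H(A,B) = -[(143/256)·log₂(143/256) + (39/256)·log₂(39/256) + (13/128)·log₂(13/128) + (33/256)·log₂(33/256) + (9/256)·log₂(9/256) + (3/128)·log₂(3/128)]
  = 0.4693 + 0.4136 + 0.3351 + 0.3810 + 0.1698 + 0.1269
  = 1.8957 bits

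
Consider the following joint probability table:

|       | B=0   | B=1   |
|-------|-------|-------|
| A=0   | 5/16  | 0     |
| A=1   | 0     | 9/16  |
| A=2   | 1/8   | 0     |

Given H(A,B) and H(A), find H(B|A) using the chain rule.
From the chain rule: H(A,B) = H(A) + H(B|A)
Therefore: H(B|A) = H(A,B) - H(A)

H(A,B) = -[(5/16)·log₂(5/16) + (9/16)·log₂(9/16) + (1/8)·log₂(1/8)]
  = 0.5244 + 0.4669 + 0.3750
  = 1.3663 bits
Marginal P(A) (row sums):
  P(A=0) = 5/16 + 0 = 5/16
  P(A=1) = 0 + 9/16 = 9/16
  P(A=2) = 1/8 + 0 = 1/8
H(A) = -[(5/16)·log₂(5/16) + (9/16)·log₂(9/16) + (1/8)·log₂(1/8)]
  = 0.5244 + 0.4669 + 0.3750
  = 1.3663 bits

H(B|A) = 1.3663 - 1.3663 = 0.0000 bits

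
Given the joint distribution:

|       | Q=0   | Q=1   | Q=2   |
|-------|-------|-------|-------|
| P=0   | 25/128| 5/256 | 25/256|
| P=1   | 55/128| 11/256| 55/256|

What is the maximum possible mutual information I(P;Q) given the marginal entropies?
The upper bound on mutual information is I(P;Q) ≤ min(H(P), H(Q)).

Marginal P(P) (row sums):
  P(P=0) = 25/128 + 5/256 + 25/256 = 5/16
  P(P=1) = 55/128 + 11/256 + 55/256 = 11/16
Marginal P(Q) (column sums):
  P(Q=0) = 25/128 + 55/128 = 5/8
  P(Q=1) = 5/256 + 11/256 = 1/16
  P(Q=2) = 25/256 + 55/256 = 5/16

H(P) = -[(5/16)·log₂(5/16) + (11/16)·log₂(11/16)]
  = 0.5244 + 0.3716
  = 0.8960 bits
H(Q) = -[(5/8)·log₂(5/8) + (1/16)·log₂(1/16) + (5/16)·log₂(5/16)]
  = 0.4238 + 0.2500 + 0.5244
  = 1.1982 bits

Maximum possible I(P;Q) = min(0.8960, 1.1982) = 0.8960 bits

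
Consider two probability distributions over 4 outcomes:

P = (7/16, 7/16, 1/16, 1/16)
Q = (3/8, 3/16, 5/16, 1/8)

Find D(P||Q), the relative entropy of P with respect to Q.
D(P||Q) = Σ P(i) log₂(P(i)/Q(i))
  i=0: (7/16) × log₂((7/16)/(3/8)) = (7/16) × log₂(7/6) = 0.0973
  i=1: (7/16) × log₂((7/16)/(3/16)) = (7/16) × log₂(7/3) = 0.5348
  i=2: (1/16) × log₂((1/16)/(5/16)) = (1/16) × log₂(1/5) = -0.1451
  i=3: (1/16) × log₂((1/16)/(1/8)) = (1/16) × log₂(1/2) = -0.0625
D(P||Q) = 0.0973 + 0.5348 - 0.1451 - 0.0625
  = 0.4245 bits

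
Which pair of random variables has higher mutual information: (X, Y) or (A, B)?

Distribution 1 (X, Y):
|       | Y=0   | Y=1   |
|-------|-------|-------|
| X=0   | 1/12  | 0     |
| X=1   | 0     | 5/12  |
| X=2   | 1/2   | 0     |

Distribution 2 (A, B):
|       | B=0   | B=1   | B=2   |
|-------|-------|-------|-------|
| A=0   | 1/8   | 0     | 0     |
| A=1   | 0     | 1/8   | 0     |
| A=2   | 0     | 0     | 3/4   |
Distribution 1 (X, Y):
Marginal P(X) (row sums):
  P(X=0) = 1/12 + 0 = 1/12
  P(X=1) = 0 + 5/12 = 5/12
  P(X=2) = 1/2 + 0 = 1/2
Marginal P(Y) (column sums):
  P(Y=0) = 1/12 + 0 + 1/2 = 7/12
  P(Y=1) = 0 + 5/12 + 0 = 5/12

H(X) = -[(1/12)·log₂(1/12) + (5/12)·log₂(5/12) + (1/2)·log₂(1/2)]
  = 0.2987 + 0.5263 + 0.5000
  = 1.3250 bits
H(Y) = -[(7/12)·log₂(7/12) + (5/12)·log₂(5/12)]
  = 0.4536 + 0.5263
  = 0.9799 bits
H(X,Y) = -[(1/12)·log₂(1/12) + (5/12)·log₂(5/12) + (1/2)·log₂(1/2)]
  = 0.2987 + 0.5263 + 0.5000
  = 1.3250 bits

I(X;Y) = H(X) + H(Y) - H(X,Y)
  = 1.3250 + 0.9799 - 1.3250
  = 0.9799 bits

Distribution 2 (A, B):
Marginal P(A) (row sums):
  P(A=0) = 1/8 + 0 + 0 = 1/8
  P(A=1) = 0 + 1/8 + 0 = 1/8
  P(A=2) = 0 + 0 + 3/4 = 3/4
Marginal P(B) (column sums):
  P(B=0) = 1/8 + 0 + 0 = 1/8
  P(B=1) = 0 + 1/8 + 0 = 1/8
  P(B=2) = 0 + 0 + 3/4 = 3/4

H(A) = -[(1/8)·log₂(1/8) + (1/8)·log₂(1/8) + (3/4)·log₂(3/4)]
  = 0.3750 + 0.3750 + 0.3113
  = 1.0613 bits
H(B) = -[(1/8)·log₂(1/8) + (1/8)·log₂(1/8) + (3/4)·log₂(3/4)]
  = 0.3750 + 0.3750 + 0.3113
  = 1.0613 bits
H(A,B) = -[(1/8)·log₂(1/8) + (1/8)·log₂(1/8) + (3/4)·log₂(3/4)]
  = 0.3750 + 0.3750 + 0.3113
  = 1.0613 bits

I(A;B) = H(A) + H(B) - H(A,B)
  = 1.0613 + 1.0613 - 1.0613
  = 1.0613 bits

I(A;B) = 1.0613 bits > I(X;Y) = 0.9799 bits, so (A, B) has the higher mutual information (stronger dependence).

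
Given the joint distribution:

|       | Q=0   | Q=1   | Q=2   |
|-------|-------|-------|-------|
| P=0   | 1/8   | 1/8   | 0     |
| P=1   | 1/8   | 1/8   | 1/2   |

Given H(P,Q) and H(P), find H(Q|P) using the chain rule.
From the chain rule: H(P,Q) = H(P) + H(Q|P)
Therefore: H(Q|P) = H(P,Q) - H(P)

H(P,Q) = -[(1/8)·log₂(1/8) + (1/8)·log₂(1/8) + (1/8)·log₂(1/8) + (1/8)·log₂(1/8) + (1/2)·log₂(1/2)]
  = 0.3750 + 0.3750 + 0.3750 + 0.3750 + 0.5000
  = 2.0000 bits
Marginal P(P) (row sums):
  P(P=0) = 1/8 + 1/8 + 0 = 1/4
  P(P=1) = 1/8 + 1/8 + 1/2 = 3/4
H(P) = -[(1/4)·log₂(1/4) + (3/4)·log₂(3/4)]
  = 0.5000 + 0.3113
  = 0.8113 bits

H(Q|P) = 2.0000 - 0.8113 = 1.1887 bits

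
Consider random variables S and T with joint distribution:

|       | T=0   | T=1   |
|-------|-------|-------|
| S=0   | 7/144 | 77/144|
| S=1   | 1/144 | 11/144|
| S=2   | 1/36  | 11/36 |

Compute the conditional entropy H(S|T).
Marginal P(T) (column sums):
  P(T=0) = 7/144 + 1/144 + 1/36 = 1/12
  P(T=1) = 77/144 + 11/144 + 11/36 = 11/12

H(S|T) = -Σ P(S,T)·log₂ P(S|T), where P(S|T) = P(S,T) / P(T)
  (S=0,T=0): P(S|T) = (7/144)/(1/12) = 7/12;  -(7/144)·log₂(7/12) = 0.0378
  (S=0,T=1): P(S|T) = (77/144)/(11/12) = 7/12;  -(77/144)·log₂(7/12) = 0.4158
  (S=1,T=0): P(S|T) = (1/144)/(1/12) = 1/12;  -(1/144)·log₂(1/12) = 0.0249
  (S=1,T=1): P(S|T) = (11/144)/(11/12) = 1/12;  -(11/144)·log₂(1/12) = 0.2739
  (S=2,T=0): P(S|T) = (1/36)/(1/12) = 1/3;  -(1/36)·log₂(1/3) = 0.0440
  (S=2,T=1): P(S|T) = (11/36)/(11/12) = 1/3;  -(11/36)·log₂(1/3) = 0.4843
H(S|T) = 0.0378 + 0.4158 + 0.0249 + 0.2739 + 0.0440 + 0.4843
  = 1.2807 bits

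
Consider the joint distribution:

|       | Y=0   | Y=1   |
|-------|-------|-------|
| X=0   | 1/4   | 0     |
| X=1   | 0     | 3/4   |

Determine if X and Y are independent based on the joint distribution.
Marginal P(X) (row sums):
  P(X=0) = 1/4 + 0 = 1/4
  P(X=1) = 0 + 3/4 = 3/4
Marginal P(Y) (column sums):
  P(Y=0) = 1/4 + 0 = 1/4
  P(Y=1) = 0 + 3/4 = 3/4

X and Y are independent iff P(X=i,Y=j) = P(X=i)·P(Y=j) for every cell.
  P(X=0)·P(Y=0) = 1/4 × 1/4 = 1/16, but P(X=0,Y=0) = 1/4 ✗

No, X and Y are not independent. Quantitatively, I(X;Y) > 0:

H(X) = -[(1/4)·log₂(1/4) + (3/4)·log₂(3/4)]
  = 0.5000 + 0.3113
  = 0.8113 bits
H(Y) = -[(1/4)·log₂(1/4) + (3/4)·log₂(3/4)]
  = 0.5000 + 0.3113
  = 0.8113 bits
H(X,Y) = -[(1/4)·log₂(1/4) + (3/4)·log₂(3/4)]
  = 0.5000 + 0.3113
  = 0.8113 bits
I(X;Y) = H(X) + H(Y) - H(X,Y) = 0.8113 + 0.8113 - 0.8113 = 0.8113 bits > 0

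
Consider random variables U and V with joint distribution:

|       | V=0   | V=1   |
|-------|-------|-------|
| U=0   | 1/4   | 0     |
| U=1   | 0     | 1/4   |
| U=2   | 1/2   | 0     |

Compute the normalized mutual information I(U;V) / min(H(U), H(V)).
Marginal P(U) (row sums):
  P(U=0) = 1/4 + 0 = 1/4
  P(U=1) = 0 + 1/4 = 1/4
  P(U=2) = 1/2 + 0 = 1/2
Marginal P(V) (column sums):
  P(V=0) = 1/4 + 0 + 1/2 = 3/4
  P(V=1) = 0 + 1/4 + 0 = 1/4

H(U) = -[(1/4)·log₂(1/4) + (1/4)·log₂(1/4) + (1/2)·log₂(1/2)]
  = 0.5000 + 0.5000 + 0.5000
  = 1.5000 bits
H(V) = -[(3/4)·log₂(3/4) + (1/4)·log₂(1/4)]
  = 0.3113 + 0.5000
  = 0.8113 bits
H(U,V) = -[(1/4)·log₂(1/4) + (1/4)·log₂(1/4) + (1/2)·log₂(1/2)]
  = 0.5000 + 0.5000 + 0.5000
  = 1.5000 bits

I(U;V) = H(U) + H(V) - H(U,V)
  = 1.5000 + 0.8113 - 1.5000
  = 0.8113 bits

min(H(U), H(V)) = min(1.5000, 0.8113) = 0.8113 bits
Normalized MI = 0.8113 / 0.8113 = 1.0000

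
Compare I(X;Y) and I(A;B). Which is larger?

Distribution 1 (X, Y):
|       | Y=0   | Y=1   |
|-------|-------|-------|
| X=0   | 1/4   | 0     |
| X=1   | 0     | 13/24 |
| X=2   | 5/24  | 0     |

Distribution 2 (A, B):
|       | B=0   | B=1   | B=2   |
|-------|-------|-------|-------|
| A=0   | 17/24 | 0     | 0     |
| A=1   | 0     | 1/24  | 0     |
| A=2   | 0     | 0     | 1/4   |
Distribution 1 (X, Y):
Marginal P(X) (row sums):
  P(X=0) = 1/4 + 0 = 1/4
  P(X=1) = 0 + 13/24 = 13/24
  P(X=2) = 5/24 + 0 = 5/24
Marginal P(Y) (column sums):
  P(Y=0) = 1/4 + 0 + 5/24 = 11/24
  P(Y=1) = 0 + 13/24 + 0 = 13/24

H(X) = -[(1/4)·log₂(1/4) + (13/24)·log₂(13/24) + (5/24)·log₂(5/24)]
  = 0.5000 + 0.4791 + 0.4715
  = 1.4506 bits
H(Y) = -[(11/24)·log₂(11/24) + (13/24)·log₂(13/24)]
  = 0.5159 + 0.4791
  = 0.9950 bits
H(X,Y) = -[(1/4)·log₂(1/4) + (13/24)·log₂(13/24) + (5/24)·log₂(5/24)]
  = 0.5000 + 0.4791 + 0.4715
  = 1.4506 bits

I(X;Y) = H(X) + H(Y) - H(X,Y)
  = 1.4506 + 0.9950 - 1.4506
  = 0.9950 bits

Distribution 2 (A, B):
Marginal P(A) (row sums):
  P(A=0) = 17/24 + 0 + 0 = 17/24
  P(A=1) = 0 + 1/24 + 0 = 1/24
  P(A=2) = 0 + 0 + 1/4 = 1/4
Marginal P(B) (column sums):
  P(B=0) = 17/24 + 0 + 0 = 17/24
  P(B=1) = 0 + 1/24 + 0 = 1/24
  P(B=2) = 0 + 0 + 1/4 = 1/4

H(A) = -[(17/24)·log₂(17/24) + (1/24)·log₂(1/24) + (1/4)·log₂(1/4)]
  = 0.3524 + 0.1910 + 0.5000
  = 1.0434 bits
H(B) = -[(17/24)·log₂(17/24) + (1/24)·log₂(1/24) + (1/4)·log₂(1/4)]
  = 0.3524 + 0.1910 + 0.5000
  = 1.0434 bits
H(A,B) = -[(17/24)·log₂(17/24) + (1/24)·log₂(1/24) + (1/4)·log₂(1/4)]
  = 0.3524 + 0.1910 + 0.5000
  = 1.0434 bits

I(A;B) = H(A) + H(B) - H(A,B)
  = 1.0434 + 1.0434 - 1.0434
  = 1.0434 bits

I(A;B) = 1.0434 bits > I(X;Y) = 0.9950 bits, so (A, B) has the higher mutual information (stronger dependence).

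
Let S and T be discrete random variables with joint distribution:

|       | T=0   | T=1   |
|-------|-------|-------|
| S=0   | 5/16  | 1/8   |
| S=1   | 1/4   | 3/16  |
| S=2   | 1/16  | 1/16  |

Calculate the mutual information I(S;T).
Marginal P(S) (row sums):
  P(S=0) = 5/16 + 1/8 = 7/16
  P(S=1) = 1/4 + 3/16 = 7/16
  P(S=2) = 1/16 + 1/16 = 1/8
Marginal P(T) (column sums):
  P(T=0) = 5/16 + 1/4 + 1/16 = 5/8
  P(T=1) = 1/8 + 3/16 + 1/16 = 3/8

H(S) = -[(7/16)·log₂(7/16) + (7/16)·log₂(7/16) + (1/8)·log₂(1/8)]
  = 0.5218 + 0.5218 + 0.3750
  = 1.4186 bits
H(T) = -[(5/8)·log₂(5/8) + (3/8)·log₂(3/8)]
  = 0.4238 + 0.5306
  = 0.9544 bits
H(S,T) = -[(5/16)·log₂(5/16) + (1/8)·log₂(1/8) + (1/4)·log₂(1/4) + (3/16)·log₂(3/16) + (1/16)·log₂(1/16) + (1/16)·log₂(1/16)]
  = 0.5244 + 0.3750 + 0.5000 + 0.4528 + 0.2500 + 0.2500
  = 2.3522 bits

I(S;T) = H(S) + H(T) - H(S,T)
  = 1.4186 + 0.9544 - 2.3522
  = 0.0208 bits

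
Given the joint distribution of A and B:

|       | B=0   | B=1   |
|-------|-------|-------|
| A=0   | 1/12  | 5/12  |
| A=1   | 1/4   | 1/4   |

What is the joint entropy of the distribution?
H(A,B) = -Σ P(A,B) log₂ P(A,B), summed over the non-zero cells:
H(A,B) = -[(1/12)·log₂(1/12) + (5/12)·log₂(5/12) + (1/4)·log₂(1/4) + (1/4)·log₂(1/4)]
  = 0.2987 + 0.5263 + 0.5000 + 0.5000
  = 1.8250 bits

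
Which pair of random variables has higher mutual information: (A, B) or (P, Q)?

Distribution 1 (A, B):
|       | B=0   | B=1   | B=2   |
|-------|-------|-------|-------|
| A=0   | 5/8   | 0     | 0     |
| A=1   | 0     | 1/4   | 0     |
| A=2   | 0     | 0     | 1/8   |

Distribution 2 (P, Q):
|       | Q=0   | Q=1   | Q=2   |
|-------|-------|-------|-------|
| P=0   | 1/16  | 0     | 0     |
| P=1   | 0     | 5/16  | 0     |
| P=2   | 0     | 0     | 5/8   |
Distribution 1 (A, B):
Marginal P(A) (row sums):
  P(A=0) = 5/8 + 0 + 0 = 5/8
  P(A=1) = 0 + 1/4 + 0 = 1/4
  P(A=2) = 0 + 0 + 1/8 = 1/8
Marginal P(B) (column sums):
  P(B=0) = 5/8 + 0 + 0 = 5/8
  P(B=1) = 0 + 1/4 + 0 = 1/4
  P(B=2) = 0 + 0 + 1/8 = 1/8

H(A) = -[(5/8)·log₂(5/8) + (1/4)·log₂(1/4) + (1/8)·log₂(1/8)]
  = 0.4238 + 0.5000 + 0.3750
  = 1.2988 bits
H(B) = -[(5/8)·log₂(5/8) + (1/4)·log₂(1/4) + (1/8)·log₂(1/8)]
  = 0.4238 + 0.5000 + 0.3750
  = 1.2988 bits
H(A,B) = -[(5/8)·log₂(5/8) + (1/4)·log₂(1/4) + (1/8)·log₂(1/8)]
  = 0.4238 + 0.5000 + 0.3750
  = 1.2988 bits

I(A;B) = H(A) + H(B) - H(A,B)
  = 1.2988 + 1.2988 - 1.2988
  = 1.2988 bits

Distribution 2 (P, Q):
Marginal P(P) (row sums):
  P(P=0) = 1/16 + 0 + 0 = 1/16
  P(P=1) = 0 + 5/16 + 0 = 5/16
  P(P=2) = 0 + 0 + 5/8 = 5/8
Marginal P(Q) (column sums):
  P(Q=0) = 1/16 + 0 + 0 = 1/16
  P(Q=1) = 0 + 5/16 + 0 = 5/16
  P(Q=2) = 0 + 0 + 5/8 = 5/8

H(P) = -[(1/16)·log₂(1/16) + (5/16)·log₂(5/16) + (5/8)·log₂(5/8)]
  = 0.2500 + 0.5244 + 0.4238
  = 1.1982 bits
H(Q) = -[(1/16)·log₂(1/16) + (5/16)·log₂(5/16) + (5/8)·log₂(5/8)]
  = 0.2500 + 0.5244 + 0.4238
  = 1.1982 bits
H(P,Q) = -[(1/16)·log₂(1/16) + (5/16)·log₂(5/16) + (5/8)·log₂(5/8)]
  = 0.2500 + 0.5244 + 0.4238
  = 1.1982 bits

I(P;Q) = H(P) + H(Q) - H(P,Q)
  = 1.1982 + 1.1982 - 1.1982
  = 1.1982 bits

I(A;B) = 1.2988 bits > I(P;Q) = 1.1982 bits, so (A, B) has the higher mutual information (stronger dependence).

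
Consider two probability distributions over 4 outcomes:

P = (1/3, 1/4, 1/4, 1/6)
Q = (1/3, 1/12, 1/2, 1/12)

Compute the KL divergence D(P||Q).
D(P||Q) = Σ P(i) log₂(P(i)/Q(i))
  i=0: (1/3) × log₂((1/3)/(1/3)) = (1/3) × log₂(1) = 0.0000
  i=1: (1/4) × log₂((1/4)/(1/12)) = (1/4) × log₂(3) = 0.3962
  i=2: (1/4) × log₂((1/4)/(1/2)) = (1/4) × log₂(1/2) = -0.2500
  i=3: (1/6) × log₂((1/6)/(1/12)) = (1/6) × log₂(2) = 0.1667
D(P||Q) = 0.0000 + 0.3962 - 0.2500 + 0.1667
  = 0.3129 bits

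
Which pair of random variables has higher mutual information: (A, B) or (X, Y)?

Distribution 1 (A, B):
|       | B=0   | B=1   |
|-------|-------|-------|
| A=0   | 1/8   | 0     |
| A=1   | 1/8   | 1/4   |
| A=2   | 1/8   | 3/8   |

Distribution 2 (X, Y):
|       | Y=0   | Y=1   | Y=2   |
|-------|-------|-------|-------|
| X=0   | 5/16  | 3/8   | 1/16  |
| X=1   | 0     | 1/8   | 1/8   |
Distribution 1 (A, B):
Marginal P(A) (row sums):
  P(A=0) = 1/8 + 0 = 1/8
  P(A=1) = 1/8 + 1/4 = 3/8
  P(A=2) = 1/8 + 3/8 = 1/2
Marginal P(B) (column sums):
  P(B=0) = 1/8 + 1/8 + 1/8 = 3/8
  P(B=1) = 0 + 1/4 + 3/8 = 5/8

H(A) = -[(1/8)·log₂(1/8) + (3/8)·log₂(3/8) + (1/2)·log₂(1/2)]
  = 0.3750 + 0.5306 + 0.5000
  = 1.4056 bits
H(B) = -[(3/8)·log₂(3/8) + (5/8)·log₂(5/8)]
  = 0.5306 + 0.4238
  = 0.9544 bits
H(A,B) = -[(1/8)·log₂(1/8) + (1/8)·log₂(1/8) + (1/4)·log₂(1/4) + (1/8)·log₂(1/8) + (3/8)·log₂(3/8)]
  = 0.3750 + 0.3750 + 0.5000 + 0.3750 + 0.5306
  = 2.1556 bits

I(A;B) = H(A) + H(B) - H(A,B)
  = 1.4056 + 0.9544 - 2.1556
  = 0.2044 bits

Distribution 2 (X, Y):
Marginal P(X) (row sums):
  P(X=0) = 5/16 + 3/8 + 1/16 = 3/4
  P(X=1) = 0 + 1/8 + 1/8 = 1/4
Marginal P(Y) (column sums):
  P(Y=0) = 5/16 + 0 = 5/16
  P(Y=1) = 3/8 + 1/8 = 1/2
  P(Y=2) = 1/16 + 1/8 = 3/16

H(X) = -[(3/4)·log₂(3/4) + (1/4)·log₂(1/4)]
  = 0.3113 + 0.5000
  = 0.8113 bits
H(Y) = -[(5/16)·log₂(5/16) + (1/2)·log₂(1/2) + (3/16)·log₂(3/16)]
  = 0.5244 + 0.5000 + 0.4528
  = 1.4772 bits
H(X,Y) = -[(5/16)·log₂(5/16) + (3/8)·log₂(3/8) + (1/16)·log₂(1/16) + (1/8)·log₂(1/8) + (1/8)·log₂(1/8)]
  = 0.5244 + 0.5306 + 0.2500 + 0.3750 + 0.3750
  = 2.0550 bits

I(X;Y) = H(X) + H(Y) - H(X,Y)
  = 0.8113 + 1.4772 - 2.0550
  = 0.2335 bits

I(X;Y) = 0.2335 bits > I(A;B) = 0.2044 bits, so (X, Y) has the higher mutual information (stronger dependence).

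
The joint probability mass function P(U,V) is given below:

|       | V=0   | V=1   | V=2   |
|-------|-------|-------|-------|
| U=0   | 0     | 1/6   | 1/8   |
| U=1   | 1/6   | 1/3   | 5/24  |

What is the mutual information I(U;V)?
Marginal P(U) (row sums):
  P(U=0) = 0 + 1/6 + 1/8 = 7/24
  P(U=1) = 1/6 + 1/3 + 5/24 = 17/24
Marginal P(V) (column sums):
  P(V=0) = 0 + 1/6 = 1/6
  P(V=1) = 1/6 + 1/3 = 1/2
  P(V=2) = 1/8 + 5/24 = 1/3

H(U) = -[(7/24)·log₂(7/24) + (17/24)·log₂(17/24)]
  = 0.5185 + 0.3524
  = 0.8709 bits
H(V) = -[(1/6)·log₂(1/6) + (1/2)·log₂(1/2) + (1/3)·log₂(1/3)]
  = 0.4308 + 0.5000 + 0.5283
  = 1.4591 bits
H(U,V) = -[(1/6)·log₂(1/6) + (1/8)·log₂(1/8) + (1/6)·log₂(1/6) + (1/3)·log₂(1/3) + (5/24)·log₂(5/24)]
  = 0.4308 + 0.3750 + 0.4308 + 0.5283 + 0.4715
  = 2.2364 bits

I(U;V) = H(U) + H(V) - H(U,V)
  = 0.8709 + 1.4591 - 2.2364
  = 0.0936 bits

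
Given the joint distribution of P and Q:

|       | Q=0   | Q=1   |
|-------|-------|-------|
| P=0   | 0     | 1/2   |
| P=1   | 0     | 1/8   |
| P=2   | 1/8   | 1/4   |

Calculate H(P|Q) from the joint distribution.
Marginal P(Q) (column sums):
  P(Q=0) = 0 + 0 + 1/8 = 1/8
  P(Q=1) = 1/2 + 1/8 + 1/4 = 7/8

H(P|Q) = -Σ P(P,Q)·log₂ P(P|Q), where P(P|Q) = P(P,Q) / P(Q)
  (cells with P(P,Q) = 0 contribute 0)
  (P=0,Q=1): P(P|Q) = (1/2)/(7/8) = 4/7;  -(1/2)·log₂(4/7) = 0.4037
  (P=1,Q=1): P(P|Q) = (1/8)/(7/8) = 1/7;  -(1/8)·log₂(1/7) = 0.3509
  (P=2,Q=0): P(P|Q) = (1/8)/(1/8) = 1;  -(1/8)·log₂(1) = 0.0000
  (P=2,Q=1): P(P|Q) = (1/4)/(7/8) = 2/7;  -(1/4)·log₂(2/7) = 0.4518
H(P|Q) = 0.4037 + 0.3509 + 0.0000 + 0.4518
  = 1.2064 bits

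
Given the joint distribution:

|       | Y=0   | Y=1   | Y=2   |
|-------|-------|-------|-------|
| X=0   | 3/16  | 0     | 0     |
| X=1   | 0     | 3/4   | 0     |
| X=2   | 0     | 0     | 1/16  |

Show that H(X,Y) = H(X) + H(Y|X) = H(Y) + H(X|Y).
Marginal P(X) (row sums):
  P(X=0) = 3/16 + 0 + 0 = 3/16
  P(X=1) = 0 + 3/4 + 0 = 3/4
  P(X=2) = 0 + 0 + 1/16 = 1/16
Marginal P(Y) (column sums):
  P(Y=0) = 3/16 + 0 + 0 = 3/16
  P(Y=1) = 0 + 3/4 + 0 = 3/4
  P(Y=2) = 0 + 0 + 1/16 = 1/16

Decomposition 1: H(X) + H(Y|X)
H(X) = -[(3/16)·log₂(3/16) + (3/4)·log₂(3/4) + (1/16)·log₂(1/16)]
  = 0.4528 + 0.3113 + 0.2500
  = 1.0141 bits
H(Y|X) = -Σ P(X,Y)·log₂ P(Y|X), where P(Y|X) = P(X,Y) / P(X)
  (cells with P(X,Y) = 0 contribute 0)
  (X=0,Y=0): P(Y|X) = (3/16)/(3/16) = 1;  -(3/16)·log₂(1) = 0.0000
  (X=1,Y=1): P(Y|X) = (3/4)/(3/4) = 1;  -(3/4)·log₂(1) = 0.0000
  (X=2,Y=2): P(Y|X) = (1/16)/(1/16) = 1;  -(1/16)·log₂(1) = 0.0000
H(Y|X) = 0.0000 + 0.0000 + 0.0000
  = 0.0000 bits
H(X) + H(Y|X) = 1.0141 + 0.0000 = 1.0141 bits

Decomposition 2: H(Y) + H(X|Y)
H(Y) = -[(3/16)·log₂(3/16) + (3/4)·log₂(3/4) + (1/16)·log₂(1/16)]
  = 0.4528 + 0.3113 + 0.2500
  = 1.0141 bits
H(X|Y) = -Σ P(X,Y)·log₂ P(X|Y), where P(X|Y) = P(X,Y) / P(Y)
  (cells with P(X,Y) = 0 contribute 0)
  (X=0,Y=0): P(X|Y) = (3/16)/(3/16) = 1;  -(3/16)·log₂(1) = 0.0000
  (X=1,Y=1): P(X|Y) = (3/4)/(3/4) = 1;  -(3/4)·log₂(1) = 0.0000
  (X=2,Y=2): P(X|Y) = (1/16)/(1/16) = 1;  -(1/16)·log₂(1) = 0.0000
H(X|Y) = 0.0000 + 0.0000 + 0.0000
  = 0.0000 bits
H(Y) + H(X|Y) = 1.0141 + 0.0000 = 1.0141 bits

Direct computation of the joint entropy:
H(X,Y) = -[(3/16)·log₂(3/16) + (3/4)·log₂(3/4) + (1/16)·log₂(1/16)]
  = 0.4528 + 0.3113 + 0.2500
  = 1.0141 bits

All three agree: H(X,Y) = 1.0141 bits ✓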